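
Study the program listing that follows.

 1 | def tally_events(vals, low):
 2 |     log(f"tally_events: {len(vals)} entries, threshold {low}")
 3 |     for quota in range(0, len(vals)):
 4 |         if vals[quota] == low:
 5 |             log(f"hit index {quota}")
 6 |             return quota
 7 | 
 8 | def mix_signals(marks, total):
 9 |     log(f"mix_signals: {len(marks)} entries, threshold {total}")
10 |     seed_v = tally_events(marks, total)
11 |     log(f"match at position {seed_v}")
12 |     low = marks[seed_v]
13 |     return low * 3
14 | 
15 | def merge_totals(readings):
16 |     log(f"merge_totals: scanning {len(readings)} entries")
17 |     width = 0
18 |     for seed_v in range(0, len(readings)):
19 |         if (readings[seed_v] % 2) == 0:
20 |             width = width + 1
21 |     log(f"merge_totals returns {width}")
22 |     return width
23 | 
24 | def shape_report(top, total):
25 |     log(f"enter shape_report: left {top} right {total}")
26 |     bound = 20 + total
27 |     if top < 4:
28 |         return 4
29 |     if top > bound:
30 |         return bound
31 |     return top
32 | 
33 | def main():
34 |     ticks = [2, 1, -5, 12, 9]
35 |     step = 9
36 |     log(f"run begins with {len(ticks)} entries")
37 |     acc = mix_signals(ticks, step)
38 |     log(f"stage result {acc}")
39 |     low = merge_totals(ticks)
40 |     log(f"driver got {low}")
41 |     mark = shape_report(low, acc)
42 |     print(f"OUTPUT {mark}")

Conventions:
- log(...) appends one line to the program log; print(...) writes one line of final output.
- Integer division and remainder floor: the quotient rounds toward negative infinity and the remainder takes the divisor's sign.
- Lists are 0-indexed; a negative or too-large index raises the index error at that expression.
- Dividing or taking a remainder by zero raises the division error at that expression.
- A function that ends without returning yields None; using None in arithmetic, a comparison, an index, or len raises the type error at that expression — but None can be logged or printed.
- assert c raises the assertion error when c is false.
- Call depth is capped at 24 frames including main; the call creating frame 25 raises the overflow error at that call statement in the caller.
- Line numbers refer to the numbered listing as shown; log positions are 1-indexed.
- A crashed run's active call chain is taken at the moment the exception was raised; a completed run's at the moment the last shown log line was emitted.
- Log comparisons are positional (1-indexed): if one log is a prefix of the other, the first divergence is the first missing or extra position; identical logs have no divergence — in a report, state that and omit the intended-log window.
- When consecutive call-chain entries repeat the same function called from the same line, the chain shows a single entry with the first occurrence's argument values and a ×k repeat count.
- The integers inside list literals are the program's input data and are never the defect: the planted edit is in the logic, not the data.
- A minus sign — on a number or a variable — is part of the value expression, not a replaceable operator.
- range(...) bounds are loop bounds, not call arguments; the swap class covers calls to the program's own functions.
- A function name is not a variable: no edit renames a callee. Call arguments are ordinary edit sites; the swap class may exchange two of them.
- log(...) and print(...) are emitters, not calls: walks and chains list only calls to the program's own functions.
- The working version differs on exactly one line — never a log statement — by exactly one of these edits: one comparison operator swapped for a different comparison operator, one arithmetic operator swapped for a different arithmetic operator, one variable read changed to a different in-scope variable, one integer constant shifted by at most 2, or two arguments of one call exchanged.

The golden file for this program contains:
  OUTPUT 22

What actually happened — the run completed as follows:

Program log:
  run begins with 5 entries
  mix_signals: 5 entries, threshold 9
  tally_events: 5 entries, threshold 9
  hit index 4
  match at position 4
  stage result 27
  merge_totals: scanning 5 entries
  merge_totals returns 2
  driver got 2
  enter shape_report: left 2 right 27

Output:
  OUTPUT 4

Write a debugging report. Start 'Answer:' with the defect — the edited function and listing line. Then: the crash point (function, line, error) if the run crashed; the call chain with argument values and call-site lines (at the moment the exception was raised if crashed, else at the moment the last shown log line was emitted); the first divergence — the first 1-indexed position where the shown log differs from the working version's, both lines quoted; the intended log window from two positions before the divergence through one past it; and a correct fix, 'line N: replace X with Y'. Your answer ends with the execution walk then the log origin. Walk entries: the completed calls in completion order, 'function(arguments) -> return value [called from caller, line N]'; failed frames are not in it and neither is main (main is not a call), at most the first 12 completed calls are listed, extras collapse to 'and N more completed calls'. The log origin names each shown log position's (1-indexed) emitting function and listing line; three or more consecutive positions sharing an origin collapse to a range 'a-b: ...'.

Answer: the defect is in main at line 41.
Key fact: Log line 10 is where behavior first shows: 'enter shape_report: left 2 right 27' appears instead of 'enter shape_report: left 27 right 2'.
Call chain: main -> shape_report(2, 27) (called at line 41).
First divergence: position 10 — shown 'enter shape_report: left 2 right 27', intended 'enter shape_report: left 27 right 2'.
Intended log window:
  8: merge_totals returns 2
  9: driver got 2
  10: enter shape_report: left 27 right 2
Execution walk:
  tally_events([2, 1, -5, 12, 9], 9) -> 4  [called from mix_signals, line 10]
  mix_signals([2, 1, -5, 12, 9], 9) -> 27  [called from main, line 37]
  merge_totals([2, 1, -5, 12, 9]) -> 2  [called from main, line 39]
  shape_report(2, 27) -> 4  [called from main, line 41]
Log line origins:
  1 — main, line 36
  2 — mix_signals, line 9
  3 — tally_events, line 2
  4 — tally_events, line 5
  5 — mix_signals, line 11
  6 — main, line 38
  7 — merge_totals, line 16
  8 — merge_totals, line 21
  9 — main, line 40
  10 — shape_report, line 25
A correct fix: line 41: replace `shape_report(low, acc)` with `shape_report(acc, low)`.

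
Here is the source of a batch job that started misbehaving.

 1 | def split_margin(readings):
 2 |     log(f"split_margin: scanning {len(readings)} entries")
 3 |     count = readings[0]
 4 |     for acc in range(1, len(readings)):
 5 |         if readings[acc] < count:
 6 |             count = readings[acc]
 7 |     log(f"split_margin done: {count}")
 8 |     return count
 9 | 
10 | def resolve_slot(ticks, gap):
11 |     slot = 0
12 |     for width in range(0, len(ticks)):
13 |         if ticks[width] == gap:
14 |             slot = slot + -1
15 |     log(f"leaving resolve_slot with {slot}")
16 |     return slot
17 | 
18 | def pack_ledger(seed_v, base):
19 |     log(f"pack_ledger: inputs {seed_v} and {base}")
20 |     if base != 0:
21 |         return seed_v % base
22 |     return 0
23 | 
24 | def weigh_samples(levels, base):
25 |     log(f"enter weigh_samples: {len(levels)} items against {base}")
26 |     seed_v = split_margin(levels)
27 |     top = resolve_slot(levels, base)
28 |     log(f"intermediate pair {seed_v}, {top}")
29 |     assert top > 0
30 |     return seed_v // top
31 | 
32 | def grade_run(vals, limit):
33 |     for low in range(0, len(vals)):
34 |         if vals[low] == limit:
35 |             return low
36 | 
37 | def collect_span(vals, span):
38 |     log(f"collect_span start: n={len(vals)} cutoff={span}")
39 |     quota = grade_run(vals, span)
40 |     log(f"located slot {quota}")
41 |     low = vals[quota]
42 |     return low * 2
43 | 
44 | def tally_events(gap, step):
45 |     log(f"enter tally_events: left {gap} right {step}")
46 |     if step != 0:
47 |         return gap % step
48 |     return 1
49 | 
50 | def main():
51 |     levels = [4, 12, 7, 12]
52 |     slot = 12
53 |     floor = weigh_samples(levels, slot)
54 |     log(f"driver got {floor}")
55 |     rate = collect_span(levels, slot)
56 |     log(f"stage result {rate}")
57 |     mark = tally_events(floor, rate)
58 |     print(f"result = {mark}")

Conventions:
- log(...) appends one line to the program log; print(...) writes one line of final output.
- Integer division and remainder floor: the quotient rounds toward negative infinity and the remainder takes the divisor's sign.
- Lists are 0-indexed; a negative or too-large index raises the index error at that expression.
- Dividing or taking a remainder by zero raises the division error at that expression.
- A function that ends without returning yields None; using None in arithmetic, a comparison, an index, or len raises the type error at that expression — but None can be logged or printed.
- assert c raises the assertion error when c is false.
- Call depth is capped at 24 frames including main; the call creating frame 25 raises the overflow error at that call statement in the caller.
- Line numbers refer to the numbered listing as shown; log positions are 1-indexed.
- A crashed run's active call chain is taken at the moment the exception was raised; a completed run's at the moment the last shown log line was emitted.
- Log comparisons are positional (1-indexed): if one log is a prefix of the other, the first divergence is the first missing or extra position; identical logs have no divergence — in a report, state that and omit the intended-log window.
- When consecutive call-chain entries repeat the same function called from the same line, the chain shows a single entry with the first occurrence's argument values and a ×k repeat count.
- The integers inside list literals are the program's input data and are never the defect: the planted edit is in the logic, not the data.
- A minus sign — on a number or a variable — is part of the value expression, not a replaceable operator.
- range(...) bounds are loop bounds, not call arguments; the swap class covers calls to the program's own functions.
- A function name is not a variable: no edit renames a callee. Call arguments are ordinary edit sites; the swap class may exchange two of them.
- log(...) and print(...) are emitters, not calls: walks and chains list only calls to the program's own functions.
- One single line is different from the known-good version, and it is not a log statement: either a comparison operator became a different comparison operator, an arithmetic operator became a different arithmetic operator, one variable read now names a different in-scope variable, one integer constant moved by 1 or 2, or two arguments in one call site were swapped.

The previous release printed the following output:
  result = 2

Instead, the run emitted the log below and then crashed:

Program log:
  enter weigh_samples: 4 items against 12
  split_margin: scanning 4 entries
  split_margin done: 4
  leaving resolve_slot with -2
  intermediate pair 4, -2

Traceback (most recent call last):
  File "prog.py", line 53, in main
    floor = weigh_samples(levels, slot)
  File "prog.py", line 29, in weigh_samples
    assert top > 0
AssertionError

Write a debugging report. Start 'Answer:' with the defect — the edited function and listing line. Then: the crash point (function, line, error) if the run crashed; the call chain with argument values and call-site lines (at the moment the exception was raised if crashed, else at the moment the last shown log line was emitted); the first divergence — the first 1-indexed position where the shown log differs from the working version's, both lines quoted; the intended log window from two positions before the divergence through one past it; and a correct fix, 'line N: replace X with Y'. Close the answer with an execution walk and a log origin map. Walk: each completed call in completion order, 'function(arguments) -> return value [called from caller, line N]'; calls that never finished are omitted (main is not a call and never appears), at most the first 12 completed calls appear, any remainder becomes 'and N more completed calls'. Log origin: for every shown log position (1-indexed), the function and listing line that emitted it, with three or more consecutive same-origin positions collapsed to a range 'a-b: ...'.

Answer: the defect is in resolve_slot at line 14.
The tell: The log first diverges at position 4: the faulty run prints 'leaving resolve_slot with -2' where the working version prints 'leaving resolve_slot with 2'.
Crash: weigh_samples, line 29, AssertionError.
Call chain: main -> weigh_samples([4, 12, 7, 12], 12) (called at line 53).
First divergence: at position 4 the run shows 'leaving resolve_slot with -2' where the working version logs 'leaving resolve_slot with 2'.
Intended log window:
  2: split_margin: scanning 4 entries
  3: split_margin done: 4
  4: leaving resolve_slot with 2
  5: intermediate pair 4, 2
Execution walk:
  split_margin([4, 12, 7, 12]) -> 4  [called from weigh_samples, line 26]
  resolve_slot([4, 12, 7, 12], 12) -> -2  [called from weigh_samples, line 27]
Log origins:
  1 — weigh_samples, line 25
  2 — split_margin, line 2
  3 — split_margin, line 7
  4 — resolve_slot, line 15
  5 — weigh_samples, line 28
A correct fix: line 14: replace `-1` with `1`.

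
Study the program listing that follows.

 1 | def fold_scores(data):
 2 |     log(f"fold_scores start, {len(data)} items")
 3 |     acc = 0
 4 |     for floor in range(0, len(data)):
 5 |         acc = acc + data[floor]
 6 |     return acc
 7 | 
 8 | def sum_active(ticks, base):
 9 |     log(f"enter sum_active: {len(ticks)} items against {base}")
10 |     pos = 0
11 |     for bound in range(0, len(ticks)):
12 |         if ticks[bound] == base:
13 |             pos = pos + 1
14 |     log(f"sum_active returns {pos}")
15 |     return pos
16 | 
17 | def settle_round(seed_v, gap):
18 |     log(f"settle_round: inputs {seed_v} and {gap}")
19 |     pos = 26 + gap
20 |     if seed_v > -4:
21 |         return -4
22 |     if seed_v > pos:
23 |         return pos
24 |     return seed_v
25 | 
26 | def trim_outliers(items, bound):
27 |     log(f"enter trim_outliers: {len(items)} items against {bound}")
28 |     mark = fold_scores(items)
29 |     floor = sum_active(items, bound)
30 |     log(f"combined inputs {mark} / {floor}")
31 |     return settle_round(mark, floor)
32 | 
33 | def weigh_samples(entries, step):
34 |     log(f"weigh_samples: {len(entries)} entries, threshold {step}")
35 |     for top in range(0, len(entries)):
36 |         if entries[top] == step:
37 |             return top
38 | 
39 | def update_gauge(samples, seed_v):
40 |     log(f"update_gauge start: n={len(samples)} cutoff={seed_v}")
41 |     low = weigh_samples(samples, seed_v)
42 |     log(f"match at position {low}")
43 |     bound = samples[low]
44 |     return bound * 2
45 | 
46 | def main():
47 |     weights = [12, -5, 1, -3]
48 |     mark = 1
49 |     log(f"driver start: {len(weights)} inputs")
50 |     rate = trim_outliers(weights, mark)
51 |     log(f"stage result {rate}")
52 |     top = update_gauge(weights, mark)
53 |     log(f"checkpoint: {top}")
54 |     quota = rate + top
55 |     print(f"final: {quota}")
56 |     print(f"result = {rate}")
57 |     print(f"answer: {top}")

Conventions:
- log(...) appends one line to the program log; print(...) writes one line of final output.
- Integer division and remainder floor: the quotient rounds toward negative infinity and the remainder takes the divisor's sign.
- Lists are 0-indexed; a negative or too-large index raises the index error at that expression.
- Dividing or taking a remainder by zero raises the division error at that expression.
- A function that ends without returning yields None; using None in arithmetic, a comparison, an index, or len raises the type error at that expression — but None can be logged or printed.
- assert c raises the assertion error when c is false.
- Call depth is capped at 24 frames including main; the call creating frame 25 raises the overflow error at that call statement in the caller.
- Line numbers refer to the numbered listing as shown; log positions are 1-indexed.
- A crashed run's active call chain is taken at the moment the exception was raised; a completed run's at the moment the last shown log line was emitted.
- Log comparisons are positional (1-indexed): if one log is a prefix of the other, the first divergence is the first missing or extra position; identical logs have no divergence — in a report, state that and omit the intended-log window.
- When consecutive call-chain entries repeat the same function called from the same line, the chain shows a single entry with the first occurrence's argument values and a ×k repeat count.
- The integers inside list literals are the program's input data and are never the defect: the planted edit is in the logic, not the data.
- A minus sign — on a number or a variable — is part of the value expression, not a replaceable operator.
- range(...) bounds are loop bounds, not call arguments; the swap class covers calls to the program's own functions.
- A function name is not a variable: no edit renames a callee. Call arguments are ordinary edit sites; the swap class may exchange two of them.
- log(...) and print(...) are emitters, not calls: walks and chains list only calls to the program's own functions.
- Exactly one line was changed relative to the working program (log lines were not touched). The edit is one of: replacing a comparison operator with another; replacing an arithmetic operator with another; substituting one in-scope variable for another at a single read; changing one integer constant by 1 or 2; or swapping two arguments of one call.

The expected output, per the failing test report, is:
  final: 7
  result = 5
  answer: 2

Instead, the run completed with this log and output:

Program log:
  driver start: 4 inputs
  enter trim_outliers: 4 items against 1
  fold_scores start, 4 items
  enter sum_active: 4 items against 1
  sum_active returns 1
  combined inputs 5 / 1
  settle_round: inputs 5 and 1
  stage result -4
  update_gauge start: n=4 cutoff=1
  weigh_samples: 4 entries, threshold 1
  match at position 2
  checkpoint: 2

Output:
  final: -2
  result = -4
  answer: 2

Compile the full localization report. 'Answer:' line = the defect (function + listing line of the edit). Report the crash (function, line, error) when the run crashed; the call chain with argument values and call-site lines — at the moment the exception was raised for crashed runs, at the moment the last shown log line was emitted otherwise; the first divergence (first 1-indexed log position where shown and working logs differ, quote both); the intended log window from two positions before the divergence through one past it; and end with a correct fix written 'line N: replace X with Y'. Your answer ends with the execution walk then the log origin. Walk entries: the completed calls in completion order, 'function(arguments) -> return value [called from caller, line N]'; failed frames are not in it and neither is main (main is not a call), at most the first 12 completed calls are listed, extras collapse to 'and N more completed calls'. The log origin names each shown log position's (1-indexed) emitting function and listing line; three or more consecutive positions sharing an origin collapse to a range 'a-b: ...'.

Answer: the defect is in settle_round at line 20.
The tell: The log first diverges at position 8: the faulty run prints 'stage result -4' where the working version prints 'stage result 5'.
Call chain: main.
First divergence: position 8 — the shown line 'stage result -4' should read 'stage result 5'.
Intended log window:
  6: combined inputs 5 / 1
  7: settle_round: inputs 5 and 1
  8: stage result 5
  9: update_gauge start: n=4 cutoff=1
Execution walk:
  fold_scores([12, -5, 1, -3]) -> 5  [called from trim_outliers, line 28]
  sum_active([12, -5, 1, -3], 1) -> 1  [called from trim_outliers, line 29]
  settle_round(5, 1) -> -4  [called from trim_outliers, line 31]
  trim_outliers([12, -5, 1, -3], 1) -> -4  [called from main, line 50]
  weigh_samples([12, -5, 1, -3], 1) -> 2  [called from update_gauge, line 41]
  update_gauge([12, -5, 1, -3], 1) -> 2  [called from main, line 52]
Log origin:
  1: logged in main at line 49
  2: logged in trim_outliers at line 27
  3: logged in fold_scores at line 2
  4: logged in sum_active at line 9
  5: logged in sum_active at line 14
  6: logged in trim_outliers at line 30
  7: logged in settle_round at line 18
  8: logged in main at line 51
  9: logged in update_gauge at line 40
  10: logged in weigh_samples at line 34
  11: logged in update_gauge at line 42
  12: logged in main at line 53
A correct fix: line 20: replace `>` with `<`.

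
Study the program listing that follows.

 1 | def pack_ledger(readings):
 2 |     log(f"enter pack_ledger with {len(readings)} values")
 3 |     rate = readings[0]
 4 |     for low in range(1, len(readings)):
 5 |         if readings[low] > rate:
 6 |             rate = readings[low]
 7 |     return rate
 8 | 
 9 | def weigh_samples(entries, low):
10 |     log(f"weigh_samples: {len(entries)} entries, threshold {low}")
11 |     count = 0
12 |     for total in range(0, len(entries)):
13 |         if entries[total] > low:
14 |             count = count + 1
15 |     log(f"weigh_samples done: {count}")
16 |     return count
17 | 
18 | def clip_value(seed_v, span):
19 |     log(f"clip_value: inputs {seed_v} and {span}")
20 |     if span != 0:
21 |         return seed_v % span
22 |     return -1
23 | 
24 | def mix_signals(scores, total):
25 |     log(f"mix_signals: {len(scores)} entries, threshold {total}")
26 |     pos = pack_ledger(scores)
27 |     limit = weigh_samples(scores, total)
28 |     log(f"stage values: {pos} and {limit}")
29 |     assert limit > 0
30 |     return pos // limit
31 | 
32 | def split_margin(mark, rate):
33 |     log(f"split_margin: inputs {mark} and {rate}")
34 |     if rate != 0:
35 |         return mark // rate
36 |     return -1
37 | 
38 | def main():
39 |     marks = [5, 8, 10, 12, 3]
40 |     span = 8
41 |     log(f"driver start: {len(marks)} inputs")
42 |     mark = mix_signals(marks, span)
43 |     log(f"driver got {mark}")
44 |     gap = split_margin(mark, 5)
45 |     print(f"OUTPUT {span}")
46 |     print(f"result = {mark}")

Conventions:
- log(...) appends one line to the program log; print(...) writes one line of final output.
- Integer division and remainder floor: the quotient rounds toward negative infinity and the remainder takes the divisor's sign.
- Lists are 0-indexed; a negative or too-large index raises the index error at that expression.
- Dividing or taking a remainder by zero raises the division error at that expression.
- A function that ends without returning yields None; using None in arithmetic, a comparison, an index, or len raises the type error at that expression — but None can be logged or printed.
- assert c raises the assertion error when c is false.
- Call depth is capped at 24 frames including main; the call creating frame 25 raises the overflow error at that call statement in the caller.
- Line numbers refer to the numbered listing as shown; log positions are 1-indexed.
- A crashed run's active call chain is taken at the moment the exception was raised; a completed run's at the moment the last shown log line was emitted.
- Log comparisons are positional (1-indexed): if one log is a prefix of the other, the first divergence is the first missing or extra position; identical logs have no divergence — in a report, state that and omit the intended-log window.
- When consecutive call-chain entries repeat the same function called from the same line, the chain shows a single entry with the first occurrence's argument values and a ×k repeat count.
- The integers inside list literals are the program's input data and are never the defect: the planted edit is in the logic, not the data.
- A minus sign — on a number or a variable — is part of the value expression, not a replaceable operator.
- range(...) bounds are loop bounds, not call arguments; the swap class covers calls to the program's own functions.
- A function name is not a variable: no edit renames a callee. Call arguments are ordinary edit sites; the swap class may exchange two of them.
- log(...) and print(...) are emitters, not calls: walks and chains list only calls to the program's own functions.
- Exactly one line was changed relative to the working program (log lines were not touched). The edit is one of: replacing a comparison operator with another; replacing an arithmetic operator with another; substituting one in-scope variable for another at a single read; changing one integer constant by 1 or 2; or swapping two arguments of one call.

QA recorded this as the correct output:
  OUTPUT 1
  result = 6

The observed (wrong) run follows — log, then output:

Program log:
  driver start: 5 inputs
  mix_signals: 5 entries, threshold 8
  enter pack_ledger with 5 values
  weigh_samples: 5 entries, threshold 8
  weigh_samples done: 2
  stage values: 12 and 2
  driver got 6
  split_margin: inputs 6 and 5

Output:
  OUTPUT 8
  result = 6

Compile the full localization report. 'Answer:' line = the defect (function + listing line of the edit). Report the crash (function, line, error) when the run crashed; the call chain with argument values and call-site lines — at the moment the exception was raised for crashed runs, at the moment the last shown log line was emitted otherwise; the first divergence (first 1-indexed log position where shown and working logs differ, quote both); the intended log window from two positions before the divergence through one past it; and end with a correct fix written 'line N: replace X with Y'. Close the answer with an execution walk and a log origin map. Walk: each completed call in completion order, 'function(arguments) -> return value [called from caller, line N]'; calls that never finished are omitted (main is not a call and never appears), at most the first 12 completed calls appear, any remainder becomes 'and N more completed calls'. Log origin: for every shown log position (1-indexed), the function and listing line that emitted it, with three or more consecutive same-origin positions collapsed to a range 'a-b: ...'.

Answer: the defect is in main at line 45.
Key fact: Log streams are identical — the defect surfaces only in the printed output.
Call chain: main -> split_margin(6, 5) (called at line 44).
First divergence: none — the logs agree in full.
Execution walk:
  pack_ledger([5, 8, 10, 12, 3]) -> 12  [called from mix_signals, line 26]
  weigh_samples([5, 8, 10, 12, 3], 8) -> 2  [called from mix_signals, line 27]
  mix_signals([5, 8, 10, 12, 3], 8) -> 6  [called from main, line 42]
  split_margin(6, 5) -> 1  [called from main, line 44]
Log line origins:
  1: logged in main at line 41
  2: logged in mix_signals at line 25
  3: logged in pack_ledger at line 2
  4: logged in weigh_samples at line 10
  5: logged in weigh_samples at line 15
  6: logged in mix_signals at line 28
  7: logged in main at line 43
  8: logged in split_margin at line 33
A correct fix: line 45: replace `span` with `gap`.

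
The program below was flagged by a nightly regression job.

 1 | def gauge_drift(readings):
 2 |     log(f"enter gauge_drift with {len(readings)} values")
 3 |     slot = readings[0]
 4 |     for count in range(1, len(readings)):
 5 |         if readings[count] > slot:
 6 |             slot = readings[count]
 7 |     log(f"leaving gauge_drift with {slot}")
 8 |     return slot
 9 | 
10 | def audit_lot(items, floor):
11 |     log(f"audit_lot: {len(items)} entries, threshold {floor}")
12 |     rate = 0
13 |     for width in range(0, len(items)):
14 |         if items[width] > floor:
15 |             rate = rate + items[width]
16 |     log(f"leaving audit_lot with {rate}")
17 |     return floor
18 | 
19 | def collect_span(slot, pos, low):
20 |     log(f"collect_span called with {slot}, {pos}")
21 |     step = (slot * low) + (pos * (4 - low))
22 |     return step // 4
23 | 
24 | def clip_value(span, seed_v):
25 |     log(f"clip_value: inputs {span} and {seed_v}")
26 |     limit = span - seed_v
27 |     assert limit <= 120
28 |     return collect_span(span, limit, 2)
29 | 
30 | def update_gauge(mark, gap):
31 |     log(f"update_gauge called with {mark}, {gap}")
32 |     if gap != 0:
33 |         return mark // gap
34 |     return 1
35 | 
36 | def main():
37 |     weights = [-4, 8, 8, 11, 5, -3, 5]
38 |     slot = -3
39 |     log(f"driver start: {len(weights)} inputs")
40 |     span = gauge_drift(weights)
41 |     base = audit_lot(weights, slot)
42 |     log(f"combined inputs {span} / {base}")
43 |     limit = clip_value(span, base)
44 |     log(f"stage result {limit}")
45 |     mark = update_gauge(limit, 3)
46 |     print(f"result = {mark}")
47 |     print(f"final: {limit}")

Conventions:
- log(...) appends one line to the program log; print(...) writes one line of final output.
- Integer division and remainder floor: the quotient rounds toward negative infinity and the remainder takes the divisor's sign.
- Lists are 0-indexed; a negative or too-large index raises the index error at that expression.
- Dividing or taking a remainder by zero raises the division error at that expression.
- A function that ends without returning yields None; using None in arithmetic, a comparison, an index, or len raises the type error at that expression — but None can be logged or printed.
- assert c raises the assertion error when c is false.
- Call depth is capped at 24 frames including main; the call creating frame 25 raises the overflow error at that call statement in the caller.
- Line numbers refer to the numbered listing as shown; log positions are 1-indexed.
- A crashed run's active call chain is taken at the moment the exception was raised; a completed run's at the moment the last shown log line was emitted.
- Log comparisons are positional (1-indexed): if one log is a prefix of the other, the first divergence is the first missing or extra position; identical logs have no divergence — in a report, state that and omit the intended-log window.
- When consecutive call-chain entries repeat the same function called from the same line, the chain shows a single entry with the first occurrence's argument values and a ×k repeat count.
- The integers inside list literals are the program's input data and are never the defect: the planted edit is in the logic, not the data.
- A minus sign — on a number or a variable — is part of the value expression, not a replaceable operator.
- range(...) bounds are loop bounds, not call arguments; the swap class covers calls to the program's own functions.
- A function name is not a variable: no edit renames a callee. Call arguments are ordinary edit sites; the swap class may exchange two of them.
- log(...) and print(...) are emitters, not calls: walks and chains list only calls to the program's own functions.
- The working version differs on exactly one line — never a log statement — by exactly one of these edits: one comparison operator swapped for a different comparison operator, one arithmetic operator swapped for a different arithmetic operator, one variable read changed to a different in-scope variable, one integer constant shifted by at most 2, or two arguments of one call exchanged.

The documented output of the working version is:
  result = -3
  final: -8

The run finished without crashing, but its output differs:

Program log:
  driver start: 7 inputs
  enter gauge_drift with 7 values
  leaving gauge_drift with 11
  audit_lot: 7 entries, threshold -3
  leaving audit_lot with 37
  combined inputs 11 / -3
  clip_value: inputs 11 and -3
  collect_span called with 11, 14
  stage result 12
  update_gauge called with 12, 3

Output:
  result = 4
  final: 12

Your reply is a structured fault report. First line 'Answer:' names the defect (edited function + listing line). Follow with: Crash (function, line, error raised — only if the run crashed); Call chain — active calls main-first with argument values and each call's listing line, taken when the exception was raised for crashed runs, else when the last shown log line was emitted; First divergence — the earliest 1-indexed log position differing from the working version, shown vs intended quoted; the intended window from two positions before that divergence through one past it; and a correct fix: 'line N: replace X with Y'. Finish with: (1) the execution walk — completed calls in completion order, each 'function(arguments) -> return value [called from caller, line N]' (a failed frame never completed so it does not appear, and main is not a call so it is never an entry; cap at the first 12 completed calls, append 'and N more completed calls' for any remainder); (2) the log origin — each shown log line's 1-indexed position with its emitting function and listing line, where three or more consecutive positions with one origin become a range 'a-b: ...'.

Answer: the defect is in audit_lot at line 17.
Key observation: Everything matches until log position 6, which reads 'combined inputs 11 / -3' in place of 'combined inputs 11 / 37'.
Call chain: main -> update_gauge(12, 3) (called at line 45).
First divergence: position 6; shown 'combined inputs 11 / -3' vs intended 'combined inputs 11 / 37'.
Intended log window:
  4: audit_lot: 7 entries, threshold -3
  5: leaving audit_lot with 37
  6: combined inputs 11 / 37
  7: clip_value: inputs 11 and 37
Execution walk:
  gauge_drift([-4, 8, 8, 11, 5, -3, 5]) -> 11  [called from main, line 40]
  audit_lot([-4, 8, 8, 11, 5, -3, 5], -3) -> -3  [called from main, line 41]
  collect_span(11, 14, 2) -> 12  [called from clip_value, line 28]
  clip_value(11, -3) -> 12  [called from main, line 43]
  update_gauge(12, 3) -> 4  [called from main, line 45]
Origin of each log line:
  1: from main, line 39
  2: from gauge_drift, line 2
  3: from gauge_drift, line 7
  4: from audit_lot, line 11
  5: from audit_lot, line 16
  6: from main, line 42
  7: from clip_value, line 25
  8: from collect_span, line 20
  9: from main, line 44
  10: from update_gauge, line 31
A correct fix: line 17: replace `floor` with `rate`.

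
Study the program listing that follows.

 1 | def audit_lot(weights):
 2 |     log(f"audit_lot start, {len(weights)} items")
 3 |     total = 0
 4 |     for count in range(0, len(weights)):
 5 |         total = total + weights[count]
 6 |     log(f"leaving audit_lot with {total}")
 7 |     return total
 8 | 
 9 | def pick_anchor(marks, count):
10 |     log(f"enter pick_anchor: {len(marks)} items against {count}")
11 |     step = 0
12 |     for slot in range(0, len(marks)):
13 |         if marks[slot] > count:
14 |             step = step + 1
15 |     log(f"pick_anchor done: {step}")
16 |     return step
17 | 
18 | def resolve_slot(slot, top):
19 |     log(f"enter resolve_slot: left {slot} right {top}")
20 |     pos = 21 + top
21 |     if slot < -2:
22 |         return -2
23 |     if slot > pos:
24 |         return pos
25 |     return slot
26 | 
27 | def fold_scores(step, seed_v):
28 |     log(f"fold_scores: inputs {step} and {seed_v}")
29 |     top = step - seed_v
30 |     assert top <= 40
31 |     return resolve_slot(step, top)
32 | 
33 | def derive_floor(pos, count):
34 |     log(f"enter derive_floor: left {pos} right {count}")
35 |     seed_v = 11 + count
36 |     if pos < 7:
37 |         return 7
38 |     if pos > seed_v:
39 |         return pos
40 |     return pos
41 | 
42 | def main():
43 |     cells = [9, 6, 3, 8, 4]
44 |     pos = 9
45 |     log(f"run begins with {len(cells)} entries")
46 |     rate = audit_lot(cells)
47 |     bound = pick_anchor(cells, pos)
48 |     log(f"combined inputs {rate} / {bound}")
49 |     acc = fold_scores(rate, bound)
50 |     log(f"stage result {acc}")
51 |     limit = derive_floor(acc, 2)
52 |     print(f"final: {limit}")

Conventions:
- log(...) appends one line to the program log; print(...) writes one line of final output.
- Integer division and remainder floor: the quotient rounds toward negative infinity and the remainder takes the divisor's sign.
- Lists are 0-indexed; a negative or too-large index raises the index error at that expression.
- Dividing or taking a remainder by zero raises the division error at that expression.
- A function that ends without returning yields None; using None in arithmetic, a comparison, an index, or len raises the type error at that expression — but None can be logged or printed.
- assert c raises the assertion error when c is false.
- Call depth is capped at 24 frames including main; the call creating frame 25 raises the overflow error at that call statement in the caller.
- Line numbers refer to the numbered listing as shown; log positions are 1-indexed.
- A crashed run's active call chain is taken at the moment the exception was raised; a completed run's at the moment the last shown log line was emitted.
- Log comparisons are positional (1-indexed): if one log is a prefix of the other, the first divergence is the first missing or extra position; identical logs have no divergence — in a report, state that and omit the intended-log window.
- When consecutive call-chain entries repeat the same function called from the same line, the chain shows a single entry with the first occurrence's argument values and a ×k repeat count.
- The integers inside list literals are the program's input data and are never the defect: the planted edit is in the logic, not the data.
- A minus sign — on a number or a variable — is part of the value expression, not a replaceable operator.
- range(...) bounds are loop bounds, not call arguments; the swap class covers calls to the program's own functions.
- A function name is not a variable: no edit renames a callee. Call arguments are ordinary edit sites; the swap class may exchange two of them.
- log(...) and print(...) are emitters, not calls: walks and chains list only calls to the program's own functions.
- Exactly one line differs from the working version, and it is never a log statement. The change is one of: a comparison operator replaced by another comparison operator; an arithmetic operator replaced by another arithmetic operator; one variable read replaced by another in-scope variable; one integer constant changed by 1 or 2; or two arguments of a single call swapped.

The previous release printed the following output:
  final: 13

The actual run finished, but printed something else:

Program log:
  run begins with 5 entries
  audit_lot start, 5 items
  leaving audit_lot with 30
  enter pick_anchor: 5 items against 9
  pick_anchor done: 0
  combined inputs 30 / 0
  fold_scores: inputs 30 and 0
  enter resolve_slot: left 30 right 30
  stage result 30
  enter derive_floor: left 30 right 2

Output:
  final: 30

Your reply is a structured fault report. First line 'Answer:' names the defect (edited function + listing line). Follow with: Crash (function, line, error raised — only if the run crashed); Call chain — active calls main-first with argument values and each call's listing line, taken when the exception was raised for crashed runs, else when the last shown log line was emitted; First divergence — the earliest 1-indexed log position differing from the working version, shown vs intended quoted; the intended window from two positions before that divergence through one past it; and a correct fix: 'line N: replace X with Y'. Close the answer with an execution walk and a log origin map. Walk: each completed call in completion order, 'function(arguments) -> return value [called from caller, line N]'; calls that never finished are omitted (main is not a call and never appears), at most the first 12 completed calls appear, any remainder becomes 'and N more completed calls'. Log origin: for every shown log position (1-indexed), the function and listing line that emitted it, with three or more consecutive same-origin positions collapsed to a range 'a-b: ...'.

Answer: the defect is in derive_floor at line 39.
Key fact: No log line changed; the fault shows up purely in the output.
Call chain: main -> derive_floor(30, 2) (called at line 51).
First divergence: there is none — every log position agrees.
Execution walk:
  audit_lot([9, 6, 3, 8, 4]) -> 30  [called from main, line 46]
  pick_anchor([9, 6, 3, 8, 4], 9) -> 0  [called from main, line 47]
  resolve_slot(30, 30) -> 30  [called from fold_scores, line 31]
  fold_scores(30, 0) -> 30  [called from main, line 49]
  derive_floor(30, 2) -> 30  [called from main, line 51]
Origin of each log line:
  1 — main, line 45
  2 — audit_lot, line 2
  3 — audit_lot, line 6
  4 — pick_anchor, line 10
  5 — pick_anchor, line 15
  6 — main, line 48
  7 — fold_scores, line 28
  8 — resolve_slot, line 19
  9 — main, line 50
  10 — derive_floor, line 34
A correct fix: line 39: replace `pos` with `seed_v`.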